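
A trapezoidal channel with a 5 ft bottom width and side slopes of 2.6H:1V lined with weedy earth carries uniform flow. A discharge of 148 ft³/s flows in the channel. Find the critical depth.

y_c = 2.11 ft

At critical depth, Q² T / (g A³) = 1, i.e. A³/T = Q²/g = 148²/32.2 = 680.2.
Trying y = 2.37 ft: A³/T = 1069 — high.
Trying y = 2.11 ft: A³/T = 678.1 — ≈ 680.2.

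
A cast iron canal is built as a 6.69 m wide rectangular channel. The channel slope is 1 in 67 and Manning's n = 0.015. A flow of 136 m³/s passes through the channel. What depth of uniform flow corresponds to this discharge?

y_n = 2.1 m

Manning's equation rearranged: A R^(2/3) = nQ / (1·√S) = 0.015 × 136 / (√0.01493) = 16.7.
Try y = 2.45 m: A R^(2/3) = 20.65 — over.
Try y = 1.89 m: A R^(2/3) = 14.34 — short.
Try y = 2.1 m: A R^(2/3) = 16.65 — ≈ 16.7.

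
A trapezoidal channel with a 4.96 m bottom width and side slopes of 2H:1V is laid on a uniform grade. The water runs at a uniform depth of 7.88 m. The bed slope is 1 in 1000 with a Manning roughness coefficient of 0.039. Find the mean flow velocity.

With bottom width b = 4.96 m and side slope z = 2: A = (b + zy)y = (4.96 + 2×7.88)×7.88 = 163.3 m²; P = b + 2y√(1+z²) = 4.96 + 2×7.88×2.236 = 40.2 m.
Hydraulic radius R = A/P = 163.3/40.2 = 4.061 m.
From Manning's equation, V = (1/n) R^(2/3) S^(1/2) = (1/0.039) × 4.061^(2/3) × 0.001^(1/2) = 2.06 m/s.

V = 2.06 m/s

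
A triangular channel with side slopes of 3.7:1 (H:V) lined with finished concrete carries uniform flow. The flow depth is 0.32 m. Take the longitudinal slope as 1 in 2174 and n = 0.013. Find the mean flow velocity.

For a triangular section with side slope z = 3.7: A = zy² = 3.7×0.32² = 0.3789 m²; P = 2y√(1+z²) = 2×0.32×3.833 = 2.453 m.
Hydraulic radius R = A/P = 0.3789/2.453 = 0.1545 m.
From Manning's equation, V = (1/n) R^(2/3) S^(1/2) = (1/0.013) × 0.1545^(2/3) × 0.00046^(1/2) = 0.475 m/s.

V = 0.475 m/s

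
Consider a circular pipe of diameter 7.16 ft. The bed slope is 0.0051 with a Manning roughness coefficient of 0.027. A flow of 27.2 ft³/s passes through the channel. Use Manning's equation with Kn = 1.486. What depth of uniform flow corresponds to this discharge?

Manning's equation rearranged: A R^(2/3) = nQ / (1.486·√S) = 0.027 × 27.2 / (1.486 × √0.0051) = 6.92.
At y = 1.83 ft: A R^(2/3) = 8.495 — too large.
At y = 1.65 ft: A R^(2/3) = 6.914 — ≈ 6.92.

y_n = 1.65 ft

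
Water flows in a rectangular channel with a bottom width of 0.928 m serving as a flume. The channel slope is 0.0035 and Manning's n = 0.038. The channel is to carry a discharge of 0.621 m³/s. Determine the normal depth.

y_n = 0.938 m

Manning's equation rearranged: A R^(2/3) = nQ / (1·√S) = 0.038 × 0.621 / (√0.0035) = 0.3989.
Try y = 1.11 m: A R^(2/3) = 0.4891 — over.
Try y = 0.689 m: A R^(2/3) = 0.2719 — short.
Try y = 0.938 m: A R^(2/3) = 0.3991 — matches.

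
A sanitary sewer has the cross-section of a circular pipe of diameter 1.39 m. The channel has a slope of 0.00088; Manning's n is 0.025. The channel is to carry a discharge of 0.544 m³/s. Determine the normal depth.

y_n = 0.785 m

Manning's equation rearranged: A R^(2/3) = nQ / (1·√S) = 0.025 × 0.544 / (√0.00088) = 0.4585.
At y = 0.559 m: A R^(2/3) = 0.2553 — too small.
At y = 0.857 m: A R^(2/3) = 0.5251 — too large.
At y = 0.785 m: A R^(2/3) = 0.4584 — ≈ 0.4585.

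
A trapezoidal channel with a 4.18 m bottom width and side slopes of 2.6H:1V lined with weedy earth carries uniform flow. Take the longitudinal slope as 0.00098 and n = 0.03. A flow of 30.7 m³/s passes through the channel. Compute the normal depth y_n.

Manning's equation rearranged: A R^(2/3) = nQ / (1·√S) = 0.03 × 30.7 / (√0.00098) = 29.42.
Trying y = 2.78 m: A R^(2/3) = 43.61 — too large.
Trying y = 2.32 m: A R^(2/3) = 29.44 — ≈ 29.42.

y_n = 2.32 m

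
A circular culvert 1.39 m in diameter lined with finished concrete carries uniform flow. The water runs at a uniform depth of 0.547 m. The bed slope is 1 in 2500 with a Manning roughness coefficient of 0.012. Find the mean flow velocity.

V = 0.737 m/s

For a circular section of diameter D = 1.39 m at depth y = 0.547 m, the central angle is θ = 2 arccos(1 − 2y/D) = 2.712 rad. Then A = (D²/8)(θ − sin θ) = 0.5546 m² and P = Dθ/2 = 1.885 m.
Hydraulic radius R = A/P = 0.5546/1.885 = 0.2942 m.
From Manning's equation, V = (1/n) R^(2/3) S^(1/2) = (1/0.012) × 0.2942^(2/3) × 0.0004^(1/2) = 0.737 m/s.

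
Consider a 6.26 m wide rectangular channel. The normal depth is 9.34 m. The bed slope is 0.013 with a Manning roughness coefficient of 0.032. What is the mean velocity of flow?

V = 6.29 m/s

Flow area A = b·y = 6.26 × 9.34 = 58.47 m². Wetted perimeter P = b + 2y = 6.26 + 2×9.34 = 24.94 m.
Hydraulic radius R = A/P = 58.47/24.94 = 2.344 m.
From Manning's equation, V = (1/n) R^(2/3) S^(1/2) = (1/0.032) × 2.344^(2/3) × 0.013^(1/2) = 6.29 m/s.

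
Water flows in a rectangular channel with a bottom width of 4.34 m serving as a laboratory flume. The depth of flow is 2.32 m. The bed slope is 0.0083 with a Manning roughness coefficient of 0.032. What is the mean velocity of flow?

V = 3.07 m/s

Flow area A = b·y = 4.34 × 2.32 = 10.07 m². Wetted perimeter P = b + 2y = 4.34 + 2×2.32 = 8.98 m.
Hydraulic radius R = A/P = 10.07/8.98 = 1.121 m.
From Manning's equation, V = (1/n) R^(2/3) S^(1/2) = (1/0.032) × 1.121^(2/3) × 0.0083^(1/2) = 3.07 m/s.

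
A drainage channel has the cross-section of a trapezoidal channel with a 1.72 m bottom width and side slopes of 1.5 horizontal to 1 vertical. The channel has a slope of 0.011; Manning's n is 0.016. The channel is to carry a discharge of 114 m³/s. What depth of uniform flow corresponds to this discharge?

Manning's equation rearranged: A R^(2/3) = nQ / (1·√S) = 0.016 × 114 / (√0.011) = 17.39.
Trying y = 3.15 m: A R^(2/3) = 27.22 — high.
Trying y = 1.77 m: A R^(2/3) = 7.514 — low.
Trying y = 2.59 m: A R^(2/3) = 17.4 — ≈ 17.39.

y_n = 2.59 m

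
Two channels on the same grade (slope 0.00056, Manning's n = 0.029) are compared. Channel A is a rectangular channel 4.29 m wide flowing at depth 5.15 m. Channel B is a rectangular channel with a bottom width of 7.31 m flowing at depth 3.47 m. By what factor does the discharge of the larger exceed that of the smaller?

1.28

Channel A: Flow area A = b·y = 4.29 × 5.15 = 22.09 m². Wetted perimeter P = b + 2y = 4.29 + 2×5.15 = 14.59 m. Hydraulic radius R = A/P = 22.09/14.59 = 1.514 m. Q_A = (1/0.029)·22.09·1.514^(2/3)·√0.00056 = 23.77 m³/s.
Channel B: Flow area A = b·y = 7.31 × 3.47 = 25.37 m². Wetted perimeter P = b + 2y = 7.31 + 2×3.47 = 14.25 m. Hydraulic radius R = A/P = 25.37/14.25 = 1.78 m. Q_B = (1/0.029)·25.37·1.78^(2/3)·√0.00056 = 30.4 m³/s.
The larger discharge is 30.4 m³/s and the smaller is 23.77 m³/s; the ratio is 1.28.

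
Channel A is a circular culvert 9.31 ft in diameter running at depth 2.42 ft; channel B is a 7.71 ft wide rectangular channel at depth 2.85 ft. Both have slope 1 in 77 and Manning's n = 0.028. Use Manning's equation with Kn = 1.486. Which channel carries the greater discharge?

channel B

Channel A: For a circular section of diameter D = 9.31 ft at depth y = 2.42 ft, the central angle is θ = 2 arccos(1 − 2y/D) = 2.14 rad. Then A = (D²/8)(θ − sin θ) = 14.06 ft² and P = Dθ/2 = 9.962 ft. Hydraulic radius R = A/P = 14.06/9.962 = 1.411 ft. Q_A = (1.486/0.028)·14.06·1.411^(2/3)·√0.01299 = 107 ft³/s.
Channel B: Flow area A = b·y = 7.71 × 2.85 = 21.97 ft². Wetted perimeter P = b + 2y = 7.71 + 2×2.85 = 13.41 ft. Hydraulic radius R = A/P = 21.97/13.41 = 1.639 ft. Q_B = (1.486/0.028)·21.97·1.639^(2/3)·√0.01299 = 184.7 ft³/s.
Q_A = 107 ft³/s vs Q_B = 184.7 ft³/s, so channel B carries more.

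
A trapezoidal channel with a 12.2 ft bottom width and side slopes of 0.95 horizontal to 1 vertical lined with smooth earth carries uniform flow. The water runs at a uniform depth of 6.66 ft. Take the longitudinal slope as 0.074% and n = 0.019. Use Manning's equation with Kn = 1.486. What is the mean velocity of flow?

V = 5.39 ft/s

With bottom width b = 12.2 ft and side slope z = 0.95: A = (b + zy)y = (12.2 + 0.95×6.66)×6.66 = 123.4 ft²; P = b + 2y√(1+z²) = 12.2 + 2×6.66×1.379 = 30.57 ft.
Hydraulic radius R = A/P = 123.4/30.57 = 4.036 ft.
From Manning's equation, V = (1.486/n) R^(2/3) S^(1/2) = (1.486/0.019) × 4.036^(2/3) × 0.00074^(1/2) = 5.39 ft/s.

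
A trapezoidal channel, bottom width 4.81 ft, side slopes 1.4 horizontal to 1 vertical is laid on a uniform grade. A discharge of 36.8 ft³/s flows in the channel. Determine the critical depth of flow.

y_c = 1.09 ft

At critical depth, Q² T / (g A³) = 1, i.e. A³/T = Q²/g = 36.8²/32.2 = 42.06.
At y = 1.33 ft: A³/T = 81.88 — too large.
At y = 0.804 ft: A³/T = 15.39 — too small.
At y = 1.09 ft: A³/T = 41.9 — ≈ 42.06.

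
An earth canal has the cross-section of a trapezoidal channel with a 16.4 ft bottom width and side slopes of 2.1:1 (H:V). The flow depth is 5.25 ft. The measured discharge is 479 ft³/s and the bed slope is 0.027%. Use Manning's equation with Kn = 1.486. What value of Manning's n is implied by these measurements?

n = 0.017

With bottom width b = 16.4 ft and side slope z = 2.1: A = (b + zy)y = (16.4 + 2.1×5.25)×5.25 = 144 ft²; P = b + 2y√(1+z²) = 16.4 + 2×5.25×2.326 = 40.82 ft.
Hydraulic radius R = A/P = 144/40.82 = 3.527 ft.
Rearranging Manning's equation: n = (1.486/Q) A R^(2/3) S^(1/2) = (1.486/479) × 144 × 3.527^(2/3) × √0.00027 = 0.017.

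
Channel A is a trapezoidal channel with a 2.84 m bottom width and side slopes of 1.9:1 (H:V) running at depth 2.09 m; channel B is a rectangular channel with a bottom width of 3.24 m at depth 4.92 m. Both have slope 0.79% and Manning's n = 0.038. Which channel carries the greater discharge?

Channel A: With bottom width b = 2.84 m and side slope z = 1.9: A = (b + zy)y = (2.84 + 1.9×2.09)×2.09 = 14.23 m²; P = b + 2y√(1+z²) = 2.84 + 2×2.09×2.147 = 11.81 m. Hydraulic radius R = A/P = 14.23/11.81 = 1.205 m. Q_A = (1/0.038)·14.23·1.205^(2/3)·√0.0079 = 37.7 m³/s.
Channel B: Flow area A = b·y = 3.24 × 4.92 = 15.94 m². Wetted perimeter P = b + 2y = 3.24 + 2×4.92 = 13.08 m. Hydraulic radius R = A/P = 15.94/13.08 = 1.219 m. Q_B = (1/0.038)·15.94·1.219^(2/3)·√0.0079 = 42.54 m³/s.
Q_A = 37.7 m³/s vs Q_B = 42.54 m³/s, so channel B carries more.

channel B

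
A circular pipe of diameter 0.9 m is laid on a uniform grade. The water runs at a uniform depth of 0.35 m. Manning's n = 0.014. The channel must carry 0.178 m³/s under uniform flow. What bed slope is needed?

For a circular section of diameter D = 0.9 m at depth y = 0.35 m, the central angle is θ = 2 arccos(1 − 2y/D) = 2.693 rad. Then A = (D²/8)(θ − sin θ) = 0.2288 m² and P = Dθ/2 = 1.212 m.
Hydraulic radius R = A/P = 0.2288/1.212 = 0.1888 m.
From Manning's equation, S = [nQ / (1 A R^(2/3))]² = [0.014 × 0.178 / (1 × 0.2288 × 0.1888^(2/3))]² = 0.00109.

S = 0.00109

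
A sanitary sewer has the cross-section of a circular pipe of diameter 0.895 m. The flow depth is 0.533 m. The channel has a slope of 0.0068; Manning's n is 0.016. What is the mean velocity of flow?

For a circular section of diameter D = 0.895 m at depth y = 0.533 m, the central angle is θ = 2 arccos(1 − 2y/D) = 3.526 rad. Then A = (D²/8)(θ − sin θ) = 0.3906 m² and P = Dθ/2 = 1.578 m.
Hydraulic radius R = A/P = 0.3906/1.578 = 0.2476 m.
From Manning's equation, V = (1/n) R^(2/3) S^(1/2) = (1/0.016) × 0.2476^(2/3) × 0.0068^(1/2) = 2.03 m/s.

V = 2.03 m/s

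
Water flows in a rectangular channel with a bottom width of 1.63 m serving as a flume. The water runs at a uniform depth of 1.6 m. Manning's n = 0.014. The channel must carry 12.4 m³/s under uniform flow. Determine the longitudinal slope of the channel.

Flow area A = b·y = 1.63 × 1.6 = 2.608 m². Wetted perimeter P = b + 2y = 1.63 + 2×1.6 = 4.83 m.
Hydraulic radius R = A/P = 2.608/4.83 = 0.54 m.
From Manning's equation, S = [nQ / (1 A R^(2/3))]² = [0.014 × 12.4 / (1 × 2.608 × 0.54^(2/3))]² = 0.0101.

S = 0.0101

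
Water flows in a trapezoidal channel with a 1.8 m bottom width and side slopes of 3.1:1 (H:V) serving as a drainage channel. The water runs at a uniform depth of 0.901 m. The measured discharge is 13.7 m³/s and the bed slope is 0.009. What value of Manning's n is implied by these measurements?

n = 0.019

With bottom width b = 1.8 m and side slope z = 3.1: A = (b + zy)y = (1.8 + 3.1×0.901)×0.901 = 4.138 m²; P = b + 2y√(1+z²) = 1.8 + 2×0.901×3.257 = 7.67 m.
Hydraulic radius R = A/P = 4.138/7.67 = 0.5396 m.
Rearranging Manning's equation: n = (1/Q) A R^(2/3) S^(1/2) = (1/13.7) × 4.138 × 0.5396^(2/3) × √0.009 = 0.019.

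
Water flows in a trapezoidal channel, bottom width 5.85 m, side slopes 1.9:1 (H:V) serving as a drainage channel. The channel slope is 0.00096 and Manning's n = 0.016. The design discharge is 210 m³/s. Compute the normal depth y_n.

y_n = 4.26 m

Manning's equation rearranged: A R^(2/3) = nQ / (1·√S) = 0.016 × 210 / (√0.00096) = 108.4.
Try y = 3.11 m: A R^(2/3) = 56.18 — too small.
Try y = 4.26 m: A R^(2/3) = 108.3 — ≈ 108.4.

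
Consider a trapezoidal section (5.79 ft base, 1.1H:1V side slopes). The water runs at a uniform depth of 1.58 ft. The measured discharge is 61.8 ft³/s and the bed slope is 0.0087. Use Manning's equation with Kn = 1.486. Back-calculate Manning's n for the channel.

n = 0.029

With bottom width b = 5.79 ft and side slope z = 1.1: A = (b + zy)y = (5.79 + 1.1×1.58)×1.58 = 11.89 ft²; P = b + 2y√(1+z²) = 5.79 + 2×1.58×1.487 = 10.49 ft.
Hydraulic radius R = A/P = 11.89/10.49 = 1.134 ft.
Rearranging Manning's equation: n = (1.486/Q) A R^(2/3) S^(1/2) = (1.486/61.8) × 11.89 × 1.134^(2/3) × √0.0087 = 0.029.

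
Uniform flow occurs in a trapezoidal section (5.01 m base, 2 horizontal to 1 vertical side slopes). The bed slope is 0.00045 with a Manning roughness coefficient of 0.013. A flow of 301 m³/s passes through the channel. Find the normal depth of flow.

y_n = 5.53 m

Manning's equation rearranged: A R^(2/3) = nQ / (1·√S) = 0.013 × 301 / (√0.00045) = 184.5.
At y = 4.28 m: A R^(2/3) = 104.3 — low.
At y = 6.35 m: A R^(2/3) = 252.6 — high.
At y = 5.53 m: A R^(2/3) = 184.4 — ≈ 184.5.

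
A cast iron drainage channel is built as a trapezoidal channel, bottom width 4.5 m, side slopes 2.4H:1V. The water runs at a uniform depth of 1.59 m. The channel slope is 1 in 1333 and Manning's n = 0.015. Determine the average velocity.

V = 1.87 m/s

With bottom width b = 4.5 m and side slope z = 2.4: A = (b + zy)y = (4.5 + 2.4×1.59)×1.59 = 13.22 m²; P = b + 2y√(1+z²) = 4.5 + 2×1.59×2.6 = 12.77 m.
Hydraulic radius R = A/P = 13.22/12.77 = 1.036 m.
From Manning's equation, V = (1/n) R^(2/3) S^(1/2) = (1/0.015) × 1.036^(2/3) × 0.0007502^(1/2) = 1.87 m/s.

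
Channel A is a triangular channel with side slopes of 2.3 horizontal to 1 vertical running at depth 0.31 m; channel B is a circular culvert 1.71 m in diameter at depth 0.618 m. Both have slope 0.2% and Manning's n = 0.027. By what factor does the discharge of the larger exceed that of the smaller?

6.05

Channel A: For a triangular section with side slope z = 2.3: A = zy² = 2.3×0.31² = 0.221 m²; P = 2y√(1+z²) = 2×0.31×2.508 = 1.555 m. Hydraulic radius R = A/P = 0.221/1.555 = 0.1421 m. Q_A = (1/0.027)·0.221·0.1421^(2/3)·√0.002 = 0.09971 m³/s.
Channel B: For a circular section of diameter D = 1.71 m at depth y = 0.618 m, the central angle is θ = 2 arccos(1 − 2y/D) = 2.58 rad. Then A = (D²/8)(θ − sin θ) = 0.7483 m² and P = Dθ/2 = 2.206 m. Hydraulic radius R = A/P = 0.7483/2.206 = 0.3392 m. Q_B = (1/0.027)·0.7483·0.3392^(2/3)·√0.002 = 0.6029 m³/s.
The larger discharge is 0.6029 m³/s and the smaller is 0.09971 m³/s; the ratio is 6.05.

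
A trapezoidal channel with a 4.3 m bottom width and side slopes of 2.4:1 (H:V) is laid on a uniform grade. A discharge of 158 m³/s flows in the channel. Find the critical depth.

y_c = 3.11 m

At critical depth, Q² T / (g A³) = 1, i.e. A³/T = Q²/g = 158²/9.81 = 2545.
Trying y = 2.57 m: A³/T = 1170 — too small.
Trying y = 3.54 m: A³/T = 4365 — too large.
Trying y = 3.11 m: A³/T = 2547 — close enough.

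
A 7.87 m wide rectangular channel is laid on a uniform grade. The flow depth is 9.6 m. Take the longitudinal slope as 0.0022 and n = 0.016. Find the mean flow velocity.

V = 5.81 m/s

Flow area A = b·y = 7.87 × 9.6 = 75.55 m². Wetted perimeter P = b + 2y = 7.87 + 2×9.6 = 27.07 m.
Hydraulic radius R = A/P = 75.55/27.07 = 2.791 m.
From Manning's equation, V = (1/n) R^(2/3) S^(1/2) = (1/0.016) × 2.791^(2/3) × 0.0022^(1/2) = 5.81 m/s.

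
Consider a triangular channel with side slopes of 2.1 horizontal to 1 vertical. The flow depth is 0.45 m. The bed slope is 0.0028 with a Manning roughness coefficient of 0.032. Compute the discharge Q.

For a triangular section with side slope z = 2.1: A = zy² = 2.1×0.45² = 0.4253 m²; P = 2y√(1+z²) = 2×0.45×2.326 = 2.093 m.
Hydraulic radius R = A/P = 0.4253/2.093 = 0.2031 m.
Manning's equation: Q = (1/n) A R^(2/3) S^(1/2) = (1/0.032) × 0.4253 × 0.2031^(2/3) × 0.0028^(1/2) = 0.243 m³/s.

Q = 0.243 m³/s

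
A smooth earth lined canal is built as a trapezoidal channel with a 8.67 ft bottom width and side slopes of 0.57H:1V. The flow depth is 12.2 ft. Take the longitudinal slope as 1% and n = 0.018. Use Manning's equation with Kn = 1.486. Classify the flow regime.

With bottom width b = 8.67 ft and side slope z = 0.57: A = (b + zy)y = (8.67 + 0.57×12.2)×12.2 = 190.6 ft²; P = b + 2y√(1+z²) = 8.67 + 2×12.2×1.151 = 36.76 ft.
Hydraulic radius R = A/P = 190.6/36.76 = 5.186 ft.
V = (1.486/n) R^(2/3) √S = (1.486/0.018) × 5.186^(2/3) × √0.01 = 24.73 ft/s. Hydraulic depth D_h = A/T = 190.6/22.58 = 8.442 ft.
Froude number Fr = V/√(g·D_h) = 24.73/√(32.2×8.442) = 1.5, which is greater than 1, so the flow is supercritical.

supercritical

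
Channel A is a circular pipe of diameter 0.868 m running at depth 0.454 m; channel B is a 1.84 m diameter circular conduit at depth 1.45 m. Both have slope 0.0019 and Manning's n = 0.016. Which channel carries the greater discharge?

Channel A: For a circular section of diameter D = 0.868 m at depth y = 0.454 m, the central angle is θ = 2 arccos(1 − 2y/D) = 3.234 rad. Then A = (D²/8)(θ − sin θ) = 0.3132 m² and P = Dθ/2 = 1.403 m. Hydraulic radius R = A/P = 0.3132/1.403 = 0.2232 m. Q_A = (1/0.016)·0.3132·0.2232^(2/3)·√0.0019 = 0.314 m³/s.
Channel B: For a circular section of diameter D = 1.84 m at depth y = 1.45 m, the central angle is θ = 2 arccos(1 − 2y/D) = 4.369 rad. Then A = (D²/8)(θ − sin θ) = 2.248 m² and P = Dθ/2 = 4.02 m. Hydraulic radius R = A/P = 2.248/4.02 = 0.5591 m. Q_B = (1/0.016)·2.248·0.5591^(2/3)·√0.0019 = 4.156 m³/s.
Q_A = 0.314 m³/s vs Q_B = 4.156 m³/s, so channel B carries more.

channel B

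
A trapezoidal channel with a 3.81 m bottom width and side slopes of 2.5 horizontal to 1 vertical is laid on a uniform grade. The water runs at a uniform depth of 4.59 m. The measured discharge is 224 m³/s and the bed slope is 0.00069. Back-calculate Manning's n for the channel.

With bottom width b = 3.81 m and side slope z = 2.5: A = (b + zy)y = (3.81 + 2.5×4.59)×4.59 = 70.16 m²; P = b + 2y√(1+z²) = 3.81 + 2×4.59×2.693 = 28.53 m.
Hydraulic radius R = A/P = 70.16/28.53 = 2.459 m.
Rearranging Manning's equation: n = (1/Q) A R^(2/3) S^(1/2) = (1/224) × 70.16 × 2.459^(2/3) × √0.00069 = 0.015.

n = 0.015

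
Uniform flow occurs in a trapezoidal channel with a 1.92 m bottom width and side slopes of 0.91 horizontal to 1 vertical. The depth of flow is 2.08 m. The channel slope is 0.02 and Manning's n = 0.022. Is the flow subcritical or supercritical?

With bottom width b = 1.92 m and side slope z = 0.91: A = (b + zy)y = (1.92 + 0.91×2.08)×2.08 = 7.931 m²; P = b + 2y√(1+z²) = 1.92 + 2×2.08×1.352 = 7.545 m.
Hydraulic radius R = A/P = 7.931/7.545 = 1.051 m.
V = (1/n) R^(2/3) √S = (1/0.022) × 1.051^(2/3) × √0.02 = 6.646 m/s. Hydraulic depth D_h = A/T = 7.931/5.706 = 1.39 m.
Froude number Fr = V/√(g·D_h) = 6.646/√(9.81×1.39) = 1.8, which is greater than 1, so the flow is supercritical.

supercritical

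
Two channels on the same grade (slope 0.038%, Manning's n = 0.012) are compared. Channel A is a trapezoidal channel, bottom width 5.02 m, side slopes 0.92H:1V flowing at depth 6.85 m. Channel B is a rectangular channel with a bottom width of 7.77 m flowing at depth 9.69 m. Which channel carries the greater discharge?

Channel A: With bottom width b = 5.02 m and side slope z = 0.92: A = (b + zy)y = (5.02 + 0.92×6.85)×6.85 = 77.56 m²; P = b + 2y√(1+z²) = 5.02 + 2×6.85×1.359 = 23.64 m. Hydraulic radius R = A/P = 77.56/23.64 = 3.281 m. Q_A = (1/0.012)·77.56·3.281^(2/3)·√0.00038 = 278.2 m³/s.
Channel B: Flow area A = b·y = 7.77 × 9.69 = 75.29 m². Wetted perimeter P = b + 2y = 7.77 + 2×9.69 = 27.15 m. Hydraulic radius R = A/P = 75.29/27.15 = 2.773 m. Q_B = (1/0.012)·75.29·2.773^(2/3)·√0.00038 = 241.4 m³/s.
Q_A = 278.2 m³/s vs Q_B = 241.4 m³/s, so channel A carries more.

channel A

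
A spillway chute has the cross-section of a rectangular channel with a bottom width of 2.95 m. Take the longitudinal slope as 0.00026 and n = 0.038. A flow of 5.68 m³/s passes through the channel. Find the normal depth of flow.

y_n = 4.27 m

Manning's equation rearranged: A R^(2/3) = nQ / (1·√S) = 0.038 × 5.68 / (√0.00026) = 13.39.
Try y = 3.18 m: A R^(2/3) = 9.429 — too small.
Try y = 4.97 m: A R^(2/3) = 15.98 — too large.
Try y = 4.27 m: A R^(2/3) = 13.39 — close enough.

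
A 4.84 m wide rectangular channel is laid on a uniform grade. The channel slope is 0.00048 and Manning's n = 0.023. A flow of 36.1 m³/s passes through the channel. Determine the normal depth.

Manning's equation rearranged: A R^(2/3) = nQ / (1·√S) = 0.023 × 36.1 / (√0.00048) = 37.9.
Trying y = 6.42 m: A R^(2/3) = 45.25 — over.
Trying y = 4.94 m: A R^(2/3) = 33.04 — short.
Trying y = 5.53 m: A R^(2/3) = 37.88 — ≈ 37.9.

y_n = 5.53 m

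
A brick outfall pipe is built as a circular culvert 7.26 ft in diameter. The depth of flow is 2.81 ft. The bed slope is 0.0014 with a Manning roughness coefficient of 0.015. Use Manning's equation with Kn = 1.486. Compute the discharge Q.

Q = 72.4 ft³/s

For a circular section of diameter D = 7.26 ft at depth y = 2.81 ft, the central angle is θ = 2 arccos(1 − 2y/D) = 2.686 rad. Then A = (D²/8)(θ − sin θ) = 14.8 ft² and P = Dθ/2 = 9.75 ft.
Hydraulic radius R = A/P = 14.8/9.75 = 1.518 ft.
Manning's equation: Q = (1.486/n) A R^(2/3) S^(1/2) = (1.486/0.015) × 14.8 × 1.518^(2/3) × 0.0014^(1/2) = 72.4 ft³/s.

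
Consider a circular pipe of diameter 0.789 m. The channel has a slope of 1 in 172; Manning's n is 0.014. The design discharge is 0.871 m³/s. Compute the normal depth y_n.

y_n = 0.623 m

Manning's equation rearranged: A R^(2/3) = nQ / (1·√S) = 0.014 × 0.871 / (√0.005814) = 0.1599.
Trying y = 0.501 m: A R^(2/3) = 0.1212 — short.
Trying y = 0.695 m: A R^(2/3) = 0.1747 — over.
Trying y = 0.623 m: A R^(2/3) = 0.1598 — matches.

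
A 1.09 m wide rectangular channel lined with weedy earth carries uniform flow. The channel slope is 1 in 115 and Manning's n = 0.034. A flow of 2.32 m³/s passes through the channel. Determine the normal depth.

Manning's equation rearranged: A R^(2/3) = nQ / (1·√S) = 0.034 × 2.32 / (√0.008696) = 0.8459.
At y = 1.82 m: A R^(2/3) = 1.112 — too large.
At y = 1.14 m: A R^(2/3) = 0.6389 — too small.
At y = 1.44 m: A R^(2/3) = 0.8455 — close enough.

y_n = 1.44 m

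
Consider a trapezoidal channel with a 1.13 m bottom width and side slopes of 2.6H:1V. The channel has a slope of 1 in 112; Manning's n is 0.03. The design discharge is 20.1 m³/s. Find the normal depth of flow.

y_n = 1.49 m

Manning's equation rearranged: A R^(2/3) = nQ / (1·√S) = 0.03 × 20.1 / (√0.008929) = 6.382.
Trying y = 1.73 m: A R^(2/3) = 9.104 — high.
Trying y = 1.1 m: A R^(2/3) = 3.138 — low.
Trying y = 1.49 m: A R^(2/3) = 6.375 — ≈ 6.382.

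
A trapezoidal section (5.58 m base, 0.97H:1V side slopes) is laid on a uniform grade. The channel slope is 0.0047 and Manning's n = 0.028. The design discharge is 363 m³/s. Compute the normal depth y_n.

Manning's equation rearranged: A R^(2/3) = nQ / (1·√S) = 0.028 × 363 / (√0.0047) = 148.3.
Trying y = 7.53 m: A R^(2/3) = 230.1 — over.
Trying y = 4.53 m: A R^(2/3) = 82.83 — short.
Trying y = 6.08 m: A R^(2/3) = 148.3 — close enough.

y_n = 6.08 m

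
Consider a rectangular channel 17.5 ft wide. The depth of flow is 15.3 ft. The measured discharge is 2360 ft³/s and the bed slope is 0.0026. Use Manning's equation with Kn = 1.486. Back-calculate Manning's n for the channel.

n = 0.027

Flow area A = b·y = 17.5 × 15.3 = 267.8 ft². Wetted perimeter P = b + 2y = 17.5 + 2×15.3 = 48.1 ft.
Hydraulic radius R = A/P = 267.8/48.1 = 5.567 ft.
Rearranging Manning's equation: n = (1.486/Q) A R^(2/3) S^(1/2) = (1.486/2360) × 267.8 × 5.567^(2/3) × √0.0026 = 0.027.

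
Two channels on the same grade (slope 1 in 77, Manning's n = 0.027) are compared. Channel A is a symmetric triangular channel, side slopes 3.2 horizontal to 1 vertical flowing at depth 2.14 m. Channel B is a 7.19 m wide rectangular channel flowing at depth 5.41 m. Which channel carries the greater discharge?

Channel A: For a triangular section with side slope z = 3.2: A = zy² = 3.2×2.14² = 14.65 m²; P = 2y√(1+z²) = 2×2.14×3.353 = 14.35 m. Hydraulic radius R = A/P = 14.65/14.35 = 1.021 m. Q_A = (1/0.027)·14.65·1.021^(2/3)·√0.01299 = 62.73 m³/s.
Channel B: Flow area A = b·y = 7.19 × 5.41 = 38.9 m². Wetted perimeter P = b + 2y = 7.19 + 2×5.41 = 18.01 m. Hydraulic radius R = A/P = 38.9/18.01 = 2.16 m. Q_B = (1/0.027)·38.9·2.16^(2/3)·√0.01299 = 274.3 m³/s.
Q_A = 62.73 m³/s vs Q_B = 274.3 m³/s, so channel B carries more.

channel B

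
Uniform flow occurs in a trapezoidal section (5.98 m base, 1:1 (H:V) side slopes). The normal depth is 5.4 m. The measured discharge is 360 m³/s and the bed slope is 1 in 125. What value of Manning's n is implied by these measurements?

With bottom width b = 5.98 m and side slope z = 1: A = (b + zy)y = (5.98 + 1×5.4)×5.4 = 61.45 m²; P = b + 2y√(1+z²) = 5.98 + 2×5.4×1.414 = 21.25 m.
Hydraulic radius R = A/P = 61.45/21.25 = 2.891 m.
Rearranging Manning's equation: n = (1/Q) A R^(2/3) S^(1/2) = (1/360) × 61.45 × 2.891^(2/3) × √0.008 = 0.031.

n = 0.031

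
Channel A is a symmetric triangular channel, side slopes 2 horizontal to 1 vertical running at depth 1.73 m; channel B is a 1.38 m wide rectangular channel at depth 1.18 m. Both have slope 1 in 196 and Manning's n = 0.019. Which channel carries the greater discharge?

Channel A: For a triangular section with side slope z = 2: A = zy² = 2×1.73² = 5.986 m²; P = 2y√(1+z²) = 2×1.73×2.236 = 7.737 m. Hydraulic radius R = A/P = 5.986/7.737 = 0.7737 m. Q_A = (1/0.019)·5.986·0.7737^(2/3)·√0.005102 = 18.96 m³/s.
Channel B: Flow area A = b·y = 1.38 × 1.18 = 1.628 m². Wetted perimeter P = b + 2y = 1.38 + 2×1.18 = 3.74 m. Hydraulic radius R = A/P = 1.628/3.74 = 0.4354 m. Q_B = (1/0.019)·1.628·0.4354^(2/3)·√0.005102 = 3.517 m³/s.
Q_A = 18.96 m³/s vs Q_B = 3.517 m³/s, so channel A carries more.

channel A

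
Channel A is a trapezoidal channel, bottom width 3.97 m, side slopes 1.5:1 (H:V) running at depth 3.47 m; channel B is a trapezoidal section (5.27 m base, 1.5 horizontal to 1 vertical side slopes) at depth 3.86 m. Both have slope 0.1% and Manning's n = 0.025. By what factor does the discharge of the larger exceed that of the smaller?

Channel A: With bottom width b = 3.97 m and side slope z = 1.5: A = (b + zy)y = (3.97 + 1.5×3.47)×3.47 = 31.84 m²; P = b + 2y√(1+z²) = 3.97 + 2×3.47×1.803 = 16.48 m. Hydraulic radius R = A/P = 31.84/16.48 = 1.932 m. Q_A = (1/0.025)·31.84·1.932^(2/3)·√0.001 = 62.46 m³/s.
Channel B: With bottom width b = 5.27 m and side slope z = 1.5: A = (b + zy)y = (5.27 + 1.5×3.86)×3.86 = 42.69 m²; P = b + 2y√(1+z²) = 5.27 + 2×3.86×1.803 = 19.19 m. Hydraulic radius R = A/P = 42.69/19.19 = 2.225 m. Q_B = (1/0.025)·42.69·2.225^(2/3)·√0.001 = 92.03 m³/s.
The larger discharge is 92.03 m³/s and the smaller is 62.46 m³/s; the ratio is 1.47.

1.47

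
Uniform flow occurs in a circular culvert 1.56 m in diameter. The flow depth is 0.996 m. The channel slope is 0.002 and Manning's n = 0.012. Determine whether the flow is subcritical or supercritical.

For a circular section of diameter D = 1.56 m at depth y = 0.996 m, the central angle is θ = 2 arccos(1 − 2y/D) = 3.703 rad. Then A = (D²/8)(θ − sin θ) = 1.288 m² and P = Dθ/2 = 2.888 m.
Hydraulic radius R = A/P = 1.288/2.888 = 0.4461 m.
V = (1/n) R^(2/3) √S = (1/0.012) × 0.4461^(2/3) × √0.002 = 2.176 m/s. Hydraulic depth D_h = A/T = 1.288/1.499 = 0.8594 m.
Froude number Fr = V/√(g·D_h) = 2.176/√(9.81×0.8594) = 0.749, which is less than 1, so the flow is subcritical.

subcritical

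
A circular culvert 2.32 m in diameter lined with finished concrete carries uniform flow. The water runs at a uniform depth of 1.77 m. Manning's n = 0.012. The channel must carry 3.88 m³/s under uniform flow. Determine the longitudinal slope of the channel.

S = 0.00029

For a circular section of diameter D = 2.32 m at depth y = 1.77 m, the central angle is θ = 2 arccos(1 − 2y/D) = 4.249 rad. Then A = (D²/8)(θ − sin θ) = 3.461 m² and P = Dθ/2 = 4.929 m.
Hydraulic radius R = A/P = 3.461/4.929 = 0.7021 m.
From Manning's equation, S = [nQ / (1 A R^(2/3))]² = [0.012 × 3.88 / (1 × 3.461 × 0.7021^(2/3))]² = 0.00029.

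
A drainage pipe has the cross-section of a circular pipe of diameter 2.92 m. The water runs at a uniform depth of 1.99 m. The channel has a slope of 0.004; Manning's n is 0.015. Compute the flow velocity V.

V = 3.8 m/s

For a circular section of diameter D = 2.92 m at depth y = 1.99 m, the central angle is θ = 2 arccos(1 − 2y/D) = 3.885 rad. Then A = (D²/8)(θ − sin θ) = 4.861 m² and P = Dθ/2 = 5.672 m.
Hydraulic radius R = A/P = 4.861/5.672 = 0.8571 m.
From Manning's equation, V = (1/n) R^(2/3) S^(1/2) = (1/0.015) × 0.8571^(2/3) × 0.004^(1/2) = 3.8 m/s.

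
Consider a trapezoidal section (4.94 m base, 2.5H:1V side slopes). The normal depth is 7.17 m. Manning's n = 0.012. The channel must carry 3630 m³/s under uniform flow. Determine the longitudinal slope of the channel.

With bottom width b = 4.94 m and side slope z = 2.5: A = (b + zy)y = (4.94 + 2.5×7.17)×7.17 = 163.9 m²; P = b + 2y√(1+z²) = 4.94 + 2×7.17×2.693 = 43.55 m.
Hydraulic radius R = A/P = 163.9/43.55 = 3.764 m.
From Manning's equation, S = [nQ / (1 A R^(2/3))]² = [0.012 × 3630 / (1 × 163.9 × 3.764^(2/3))]² = 0.0121.

S = 0.0121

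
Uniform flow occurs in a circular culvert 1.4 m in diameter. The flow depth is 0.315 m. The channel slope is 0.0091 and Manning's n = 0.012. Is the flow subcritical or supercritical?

supercritical

For a circular section of diameter D = 1.4 m at depth y = 0.315 m, the central angle is θ = 2 arccos(1 − 2y/D) = 1.977 rad. Then A = (D²/8)(θ − sin θ) = 0.2593 m² and P = Dθ/2 = 1.384 m.
Hydraulic radius R = A/P = 0.2593/1.384 = 0.1873 m.
V = (1/n) R^(2/3) √S = (1/0.012) × 0.1873^(2/3) × √0.0091 = 2.603 m/s. Hydraulic depth D_h = A/T = 0.2593/1.169 = 0.2217 m.
Froude number Fr = V/√(g·D_h) = 2.603/√(9.81×0.2217) = 1.76, which is greater than 1, so the flow is supercritical.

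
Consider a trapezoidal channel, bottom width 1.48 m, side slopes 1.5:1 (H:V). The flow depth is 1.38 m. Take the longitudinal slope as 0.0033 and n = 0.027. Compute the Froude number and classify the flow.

subcritical

With bottom width b = 1.48 m and side slope z = 1.5: A = (b + zy)y = (1.48 + 1.5×1.38)×1.38 = 4.899 m²; P = b + 2y√(1+z²) = 1.48 + 2×1.38×1.803 = 6.456 m.
Hydraulic radius R = A/P = 4.899/6.456 = 0.7589 m.
V = (1/n) R^(2/3) √S = (1/0.027) × 0.7589^(2/3) × √0.0033 = 1.77 m/s. Hydraulic depth D_h = A/T = 4.899/5.62 = 0.8717 m.
Froude number Fr = V/√(g·D_h) = 1.77/√(9.81×0.8717) = 0.605, which is less than 1, so the flow is subcritical.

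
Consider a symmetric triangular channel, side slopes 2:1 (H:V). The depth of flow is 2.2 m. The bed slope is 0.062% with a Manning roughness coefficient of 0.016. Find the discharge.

For a triangular section with side slope z = 2: A = zy² = 2×2.2² = 9.68 m²; P = 2y√(1+z²) = 2×2.2×2.236 = 9.839 m.
Hydraulic radius R = A/P = 9.68/9.839 = 0.9839 m.
Manning's equation: Q = (1/n) A R^(2/3) S^(1/2) = (1/0.016) × 9.68 × 0.9839^(2/3) × 0.00062^(1/2) = 14.9 m³/s.

Q = 14.9 m³/s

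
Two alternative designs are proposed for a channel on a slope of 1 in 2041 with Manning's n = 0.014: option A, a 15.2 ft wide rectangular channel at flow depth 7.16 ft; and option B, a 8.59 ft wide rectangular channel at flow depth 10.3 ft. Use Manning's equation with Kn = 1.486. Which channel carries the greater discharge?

Channel A: Flow area A = b·y = 15.2 × 7.16 = 108.8 ft². Wetted perimeter P = b + 2y = 15.2 + 2×7.16 = 29.52 ft. Hydraulic radius R = A/P = 108.8/29.52 = 3.687 ft. Q_A = (1.486/0.014)·108.8·3.687^(2/3)·√0.00049 = 610.2 ft³/s.
Channel B: Flow area A = b·y = 8.59 × 10.3 = 88.48 ft². Wetted perimeter P = b + 2y = 8.59 + 2×10.3 = 29.19 ft. Hydraulic radius R = A/P = 88.48/29.19 = 3.031 ft. Q_B = (1.486/0.014)·88.48·3.031^(2/3)·√0.00049 = 435.4 ft³/s.
Q_A = 610.2 ft³/s vs Q_B = 435.4 ft³/s, so channel A carries more.

channel A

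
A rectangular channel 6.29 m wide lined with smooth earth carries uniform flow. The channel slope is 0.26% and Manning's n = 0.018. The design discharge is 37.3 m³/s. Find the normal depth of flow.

y_n = 1.88 m

Manning's equation rearranged: A R^(2/3) = nQ / (1·√S) = 0.018 × 37.3 / (√0.0026) = 13.17.
Trying y = 1.38 m: A R^(2/3) = 8.442 — too small.
Trying y = 1.88 m: A R^(2/3) = 13.18 — close enough.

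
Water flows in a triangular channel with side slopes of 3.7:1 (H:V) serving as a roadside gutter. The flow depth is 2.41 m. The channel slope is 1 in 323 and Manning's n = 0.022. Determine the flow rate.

Q = 60.1 m³/s

For a triangular section with side slope z = 3.7: A = zy² = 3.7×2.41² = 21.49 m²; P = 2y√(1+z²) = 2×2.41×3.833 = 18.47 m.
Hydraulic radius R = A/P = 21.49/18.47 = 1.163 m.
Manning's equation: Q = (1/n) A R^(2/3) S^(1/2) = (1/0.022) × 21.49 × 1.163^(2/3) × 0.003096^(1/2) = 60.1 m³/s.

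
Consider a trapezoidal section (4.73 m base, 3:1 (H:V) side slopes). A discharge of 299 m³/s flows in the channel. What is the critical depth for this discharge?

y_c = 3.88 m

At critical depth, Q² T / (g A³) = 1, i.e. A³/T = Q²/g = 299²/9.81 = 9113.
Try y = 3.45 m: A³/T = 5538 — too small.
Try y = 4.6 m: A³/T = 19160 — too large.
Try y = 3.88 m: A³/T = 9148 — close enough.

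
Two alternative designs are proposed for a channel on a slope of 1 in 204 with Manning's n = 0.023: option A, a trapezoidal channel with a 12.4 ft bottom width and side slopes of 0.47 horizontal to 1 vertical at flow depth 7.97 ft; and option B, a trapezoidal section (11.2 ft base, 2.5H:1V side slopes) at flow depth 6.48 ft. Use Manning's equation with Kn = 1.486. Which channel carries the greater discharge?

Channel A: With bottom width b = 12.4 ft and side slope z = 0.47: A = (b + zy)y = (12.4 + 0.47×7.97)×7.97 = 128.7 ft²; P = b + 2y√(1+z²) = 12.4 + 2×7.97×1.105 = 30.01 ft. Hydraulic radius R = A/P = 128.7/30.01 = 4.288 ft. Q_A = (1.486/0.023)·128.7·4.288^(2/3)·√0.004902 = 1536 ft³/s.
Channel B: With bottom width b = 11.2 ft and side slope z = 2.5: A = (b + zy)y = (11.2 + 2.5×6.48)×6.48 = 177.6 ft²; P = b + 2y√(1+z²) = 11.2 + 2×6.48×2.693 = 46.1 ft. Hydraulic radius R = A/P = 177.6/46.1 = 3.852 ft. Q_B = (1.486/0.023)·177.6·3.852^(2/3)·√0.004902 = 1974 ft³/s.
Q_A = 1536 ft³/s vs Q_B = 1974 ft³/s, so channel B carries more.

channel B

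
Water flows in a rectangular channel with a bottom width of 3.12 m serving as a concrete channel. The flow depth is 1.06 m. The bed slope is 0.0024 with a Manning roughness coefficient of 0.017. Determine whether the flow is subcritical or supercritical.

Flow area A = b·y = 3.12 × 1.06 = 3.307 m². Wetted perimeter P = b + 2y = 3.12 + 2×1.06 = 5.24 m.
Hydraulic radius R = A/P = 3.307/5.24 = 0.6311 m.
V = (1/n) R^(2/3) √S = (1/0.017) × 0.6311^(2/3) × √0.0024 = 2.12 m/s. Hydraulic depth D_h = A/T = 3.307/3.12 = 1.06 m.
Froude number Fr = V/√(g·D_h) = 2.12/√(9.81×1.06) = 0.658, which is less than 1, so the flow is subcritical.

subcritical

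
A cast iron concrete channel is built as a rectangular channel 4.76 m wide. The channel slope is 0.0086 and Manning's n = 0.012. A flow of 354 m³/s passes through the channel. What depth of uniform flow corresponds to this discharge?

Manning's equation rearranged: A R^(2/3) = nQ / (1·√S) = 0.012 × 354 / (√0.0086) = 45.81.
Trying y = 4.57 m: A R^(2/3) = 29.32 — too small.
Trying y = 7.61 m: A R^(2/3) = 53.86 — too large.
Trying y = 6.62 m: A R^(2/3) = 45.77 — close enough.

y_n = 6.62 m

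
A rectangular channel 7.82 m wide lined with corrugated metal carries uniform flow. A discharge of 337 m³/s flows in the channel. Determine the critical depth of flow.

y_c = 5.74 m

For a rectangular channel, critical depth y_c = (q²/g)^(1/3) where q = Q/b = 337/7.82 = 43.09 m²/s.
So y_c = (43.09²/9.81)^(1/3) = 5.74 m.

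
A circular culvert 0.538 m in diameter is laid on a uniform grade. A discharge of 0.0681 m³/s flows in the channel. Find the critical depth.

At critical depth, Q² T / (g A³) = 1, i.e. A³/T = Q²/g = 0.0681²/9.81 = 0.0004727.
Trying y = 0.205 m: A³/T = 0.0009637 — high.
Trying y = 0.127 m: A³/T = 0.0001506 — low.
Trying y = 0.17 m: A³/T = 0.000468 — ≈ 0.0004727.

y_c = 0.17 m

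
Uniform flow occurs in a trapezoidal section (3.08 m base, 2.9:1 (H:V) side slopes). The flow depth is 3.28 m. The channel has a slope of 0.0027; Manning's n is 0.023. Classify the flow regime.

With bottom width b = 3.08 m and side slope z = 2.9: A = (b + zy)y = (3.08 + 2.9×3.28)×3.28 = 41.3 m²; P = b + 2y√(1+z²) = 3.08 + 2×3.28×3.068 = 23.2 m.
Hydraulic radius R = A/P = 41.3/23.2 = 1.78 m.
V = (1/n) R^(2/3) √S = (1/0.023) × 1.78^(2/3) × √0.0027 = 3.318 m/s. Hydraulic depth D_h = A/T = 41.3/22.1 = 1.869 m.
Froude number Fr = V/√(g·D_h) = 3.318/√(9.81×1.869) = 0.775, which is less than 1, so the flow is subcritical.

subcritical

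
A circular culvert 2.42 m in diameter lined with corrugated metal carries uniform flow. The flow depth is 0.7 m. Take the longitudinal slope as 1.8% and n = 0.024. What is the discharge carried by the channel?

For a circular section of diameter D = 2.42 m at depth y = 0.7 m, the central angle is θ = 2 arccos(1 − 2y/D) = 2.271 rad. Then A = (D²/8)(θ − sin θ) = 1.103 m² and P = Dθ/2 = 2.748 m.
Hydraulic radius R = A/P = 1.103/2.748 = 0.4014 m.
Manning's equation: Q = (1/n) A R^(2/3) S^(1/2) = (1/0.024) × 1.103 × 0.4014^(2/3) × 0.018^(1/2) = 3.36 m³/s.

Q = 3.36 m³/s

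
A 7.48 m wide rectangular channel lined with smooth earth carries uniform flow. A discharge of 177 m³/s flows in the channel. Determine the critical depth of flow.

y_c = 3.85 m

For a rectangular channel, critical depth y_c = (q²/g)^(1/3) where q = Q/b = 177/7.48 = 23.66 m²/s.
So y_c = (23.66²/9.81)^(1/3) = 3.85 m.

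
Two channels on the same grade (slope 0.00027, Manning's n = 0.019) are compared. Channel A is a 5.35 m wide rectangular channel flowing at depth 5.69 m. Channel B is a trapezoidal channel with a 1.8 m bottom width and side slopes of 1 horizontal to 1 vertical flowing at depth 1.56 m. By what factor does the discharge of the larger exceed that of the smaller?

9.69

Channel A: Flow area A = b·y = 5.35 × 5.69 = 30.44 m². Wetted perimeter P = b + 2y = 5.35 + 2×5.69 = 16.73 m. Hydraulic radius R = A/P = 30.44/16.73 = 1.82 m. Q_A = (1/0.019)·30.44·1.82^(2/3)·√0.00027 = 39.24 m³/s.
Channel B: With bottom width b = 1.8 m and side slope z = 1: A = (b + zy)y = (1.8 + 1×1.56)×1.56 = 5.242 m²; P = b + 2y√(1+z²) = 1.8 + 2×1.56×1.414 = 6.212 m. Hydraulic radius R = A/P = 5.242/6.212 = 0.8437 m. Q_B = (1/0.019)·5.242·0.8437^(2/3)·√0.00027 = 4.048 m³/s.
The larger discharge is 39.24 m³/s and the smaller is 4.048 m³/s; the ratio is 9.69.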